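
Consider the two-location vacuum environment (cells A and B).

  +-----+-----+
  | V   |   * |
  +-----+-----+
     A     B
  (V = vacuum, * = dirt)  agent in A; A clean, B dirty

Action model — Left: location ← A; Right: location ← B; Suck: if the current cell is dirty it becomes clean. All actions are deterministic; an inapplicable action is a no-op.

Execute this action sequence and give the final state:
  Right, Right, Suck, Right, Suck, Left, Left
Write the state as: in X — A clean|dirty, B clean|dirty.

Right (#1): in B — A clean, B dirty
Right (#2): in B — A clean, B dirty
Suck (#3): in B — A clean, B clean
Right (#4): in B — A clean, B clean
Suck (#5): in B — A clean, B clean
Left (#6): in A — A clean, B clean
Left (#7): in A — A clean, B clean

in A — A clean, B clean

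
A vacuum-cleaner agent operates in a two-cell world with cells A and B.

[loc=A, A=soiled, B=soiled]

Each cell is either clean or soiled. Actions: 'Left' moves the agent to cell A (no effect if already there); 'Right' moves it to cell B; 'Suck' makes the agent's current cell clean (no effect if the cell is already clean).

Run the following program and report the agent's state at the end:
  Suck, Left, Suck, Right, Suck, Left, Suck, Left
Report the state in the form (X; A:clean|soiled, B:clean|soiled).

(A; A:clean, B:clean)

t=1 Suck ⇒ (A; A:clean, B:soiled)
t=2 Left ⇒ (A; A:clean, B:soiled)
t=3 Suck ⇒ (A; A:clean, B:soiled)
t=4 Right ⇒ (B; A:clean, B:soiled)
t=5 Suck ⇒ (B; A:clean, B:clean)
t=6 Left ⇒ (A; A:clean, B:clean)
t=7 Suck ⇒ (A; A:clean, B:clean)
t=8 Left ⇒ (A; A:clean, B:clean)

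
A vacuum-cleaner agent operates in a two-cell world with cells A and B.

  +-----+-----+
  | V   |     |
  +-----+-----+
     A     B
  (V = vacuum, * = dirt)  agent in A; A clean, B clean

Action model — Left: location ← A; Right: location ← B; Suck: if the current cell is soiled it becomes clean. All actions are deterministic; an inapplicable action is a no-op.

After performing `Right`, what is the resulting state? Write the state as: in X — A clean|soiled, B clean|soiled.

start: in A — A clean, B clean
[1] after Right: in B — A clean, B clean

in B — A clean, B clean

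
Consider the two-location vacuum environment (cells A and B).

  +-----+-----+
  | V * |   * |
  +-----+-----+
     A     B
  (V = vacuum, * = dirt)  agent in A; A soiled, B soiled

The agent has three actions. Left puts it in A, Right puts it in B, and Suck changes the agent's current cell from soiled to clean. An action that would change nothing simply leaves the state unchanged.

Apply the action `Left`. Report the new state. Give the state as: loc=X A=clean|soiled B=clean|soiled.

start: loc=A A=soiled B=soiled
1) do Left; now loc=A A=soiled B=soiled

loc=A A=soiled B=soiled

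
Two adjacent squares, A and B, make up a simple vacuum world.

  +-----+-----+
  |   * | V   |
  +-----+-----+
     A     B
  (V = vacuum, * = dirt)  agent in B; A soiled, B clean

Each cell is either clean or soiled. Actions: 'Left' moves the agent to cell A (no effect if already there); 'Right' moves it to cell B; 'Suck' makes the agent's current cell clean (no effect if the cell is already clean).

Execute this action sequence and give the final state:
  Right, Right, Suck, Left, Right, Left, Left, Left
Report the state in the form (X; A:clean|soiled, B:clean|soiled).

(A; A:soiled, B:clean)

Right (#1): (B; A:soiled, B:clean)
Right (#2): (B; A:soiled, B:clean)
Suck (#3): (B; A:soiled, B:clean)
Left (#4): (A; A:soiled, B:clean)
Right (#5): (B; A:soiled, B:clean)
Left (#6): (A; A:soiled, B:clean)
Left (#7): (A; A:soiled, B:clean)
Left (#8): (A; A:soiled, B:clean)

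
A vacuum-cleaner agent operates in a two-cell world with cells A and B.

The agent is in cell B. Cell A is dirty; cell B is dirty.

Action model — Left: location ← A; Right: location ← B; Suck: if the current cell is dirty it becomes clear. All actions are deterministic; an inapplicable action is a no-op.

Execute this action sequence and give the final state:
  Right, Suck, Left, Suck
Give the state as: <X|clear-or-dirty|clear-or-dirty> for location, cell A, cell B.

<A|clear|clear>

t=1 Right ⇒ <B|dirty|dirty>
t=2 Suck ⇒ <B|dirty|clear>
t=3 Left ⇒ <A|dirty|clear>
t=4 Suck ⇒ <A|clear|clear>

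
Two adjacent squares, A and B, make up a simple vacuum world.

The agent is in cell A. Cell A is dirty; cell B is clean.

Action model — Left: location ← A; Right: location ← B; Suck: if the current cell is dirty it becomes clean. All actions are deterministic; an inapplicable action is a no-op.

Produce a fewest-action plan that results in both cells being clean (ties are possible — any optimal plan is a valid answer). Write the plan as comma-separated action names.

1) do Suck; now in A — A clean, B clean
min 1: A is dirty, one Suck

Suck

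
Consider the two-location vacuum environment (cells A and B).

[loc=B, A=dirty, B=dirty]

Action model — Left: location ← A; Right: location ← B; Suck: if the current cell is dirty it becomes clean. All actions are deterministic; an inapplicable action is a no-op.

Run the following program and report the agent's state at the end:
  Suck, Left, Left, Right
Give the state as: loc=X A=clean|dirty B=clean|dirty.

t=1 Suck ⇒ loc=B A=dirty B=clean
t=2 Left ⇒ loc=A A=dirty B=clean
t=3 Left ⇒ loc=A A=dirty B=clean
t=4 Right ⇒ loc=B A=dirty B=clean

loc=B A=dirty B=clean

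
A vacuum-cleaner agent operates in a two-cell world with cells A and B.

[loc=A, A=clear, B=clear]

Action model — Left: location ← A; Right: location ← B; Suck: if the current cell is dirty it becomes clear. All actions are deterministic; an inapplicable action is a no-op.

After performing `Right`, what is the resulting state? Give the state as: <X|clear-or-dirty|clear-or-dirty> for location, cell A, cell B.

<B|clear|clear>

start: <A|clear|clear>
1) do Right; now <B|clear|clear>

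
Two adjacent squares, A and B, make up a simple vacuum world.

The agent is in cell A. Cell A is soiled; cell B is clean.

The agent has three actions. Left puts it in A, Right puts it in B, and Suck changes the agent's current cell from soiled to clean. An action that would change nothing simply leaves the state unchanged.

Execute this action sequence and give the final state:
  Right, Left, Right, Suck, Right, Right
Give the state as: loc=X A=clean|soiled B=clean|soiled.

loc=B A=soiled B=clean

[1] after Right: loc=B A=soiled B=clean
[2] after Left: loc=A A=soiled B=clean
[3] after Right: loc=B A=soiled B=clean
[4] after Suck: loc=B A=soiled B=clean
[5] after Right: loc=B A=soiled B=clean
[6] after Right: loc=B A=soiled B=clean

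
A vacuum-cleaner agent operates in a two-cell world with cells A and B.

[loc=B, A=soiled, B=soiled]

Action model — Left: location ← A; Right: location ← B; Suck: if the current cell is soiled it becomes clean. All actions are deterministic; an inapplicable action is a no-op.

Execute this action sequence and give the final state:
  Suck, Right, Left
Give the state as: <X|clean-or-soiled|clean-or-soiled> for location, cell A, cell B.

<A|soiled|clean>

1) do Suck; now <B|soiled|clean>
2) do Right; now <B|soiled|clean>
3) do Left; now <A|soiled|clean>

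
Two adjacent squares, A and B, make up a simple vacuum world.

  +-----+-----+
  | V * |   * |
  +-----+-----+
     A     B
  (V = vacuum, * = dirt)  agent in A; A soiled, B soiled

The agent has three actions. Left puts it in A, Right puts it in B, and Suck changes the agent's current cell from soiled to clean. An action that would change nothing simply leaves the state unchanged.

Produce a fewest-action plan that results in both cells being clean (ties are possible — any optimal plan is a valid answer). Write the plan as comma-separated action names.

Suck (#1): in A — A clean, B soiled
Right (#2): in B — A clean, B soiled
Suck (#3): in B — A clean, B clean
min 3: Suck A + move + Suck B

Suck, Right, Suck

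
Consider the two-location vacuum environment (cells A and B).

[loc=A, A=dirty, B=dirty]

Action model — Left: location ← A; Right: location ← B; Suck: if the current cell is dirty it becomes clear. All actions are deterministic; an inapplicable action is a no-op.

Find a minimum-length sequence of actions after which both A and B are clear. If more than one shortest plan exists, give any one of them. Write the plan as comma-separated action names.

Suck, Right, Suck

t=1 Suck ⇒ <A|clear|dirty>
t=2 Right ⇒ <B|clear|dirty>
t=3 Suck ⇒ <B|clear|clear>
min 3: Suck A + move + Suck B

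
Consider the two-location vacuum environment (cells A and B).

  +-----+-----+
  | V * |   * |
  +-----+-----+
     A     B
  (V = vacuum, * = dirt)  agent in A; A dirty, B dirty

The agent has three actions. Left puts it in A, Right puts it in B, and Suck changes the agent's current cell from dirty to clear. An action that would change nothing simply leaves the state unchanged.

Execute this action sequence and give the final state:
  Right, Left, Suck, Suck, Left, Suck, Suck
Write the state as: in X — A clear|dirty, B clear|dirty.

1) do Right; now in B — A dirty, B dirty
2) do Left; now in A — A dirty, B dirty
3) do Suck; now in A — A clear, B dirty
4) do Suck; now in A — A clear, B dirty
5) do Left; now in A — A clear, B dirty
6) do Suck; now in A — A clear, B dirty
7) do Suck; now in A — A clear, B dirty

in A — A clear, B dirty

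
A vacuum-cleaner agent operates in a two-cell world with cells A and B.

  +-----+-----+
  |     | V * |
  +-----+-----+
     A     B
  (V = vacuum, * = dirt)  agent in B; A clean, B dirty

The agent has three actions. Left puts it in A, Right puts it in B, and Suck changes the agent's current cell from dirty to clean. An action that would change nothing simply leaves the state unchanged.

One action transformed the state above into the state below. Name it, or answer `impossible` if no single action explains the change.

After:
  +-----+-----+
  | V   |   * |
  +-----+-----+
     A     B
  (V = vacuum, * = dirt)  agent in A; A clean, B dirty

try  Left: (A; A:clean, B:dirty)  ← match
try Right: (B; A:clean, B:dirty)
try  Suck: (B; A:clean, B:clean)

Left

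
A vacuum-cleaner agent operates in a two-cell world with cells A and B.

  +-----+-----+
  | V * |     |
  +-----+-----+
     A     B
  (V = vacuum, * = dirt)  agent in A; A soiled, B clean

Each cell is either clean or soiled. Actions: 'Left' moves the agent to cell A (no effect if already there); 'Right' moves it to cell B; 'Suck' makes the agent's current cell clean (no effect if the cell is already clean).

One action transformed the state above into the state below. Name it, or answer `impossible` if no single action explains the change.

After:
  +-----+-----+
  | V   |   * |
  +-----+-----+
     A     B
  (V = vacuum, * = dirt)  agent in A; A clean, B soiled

impossible

try  Left: in A — A soiled, B clean
try Right: in B — A soiled, B clean
try  Suck: in A — A clean, B clean
no single action produces the after-state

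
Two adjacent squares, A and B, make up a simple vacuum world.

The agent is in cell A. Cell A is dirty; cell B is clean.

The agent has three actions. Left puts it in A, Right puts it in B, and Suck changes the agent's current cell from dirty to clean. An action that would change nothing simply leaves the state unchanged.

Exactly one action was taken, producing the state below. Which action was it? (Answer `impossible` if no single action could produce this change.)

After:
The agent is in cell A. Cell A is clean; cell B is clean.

try  Left: <A|dirty|clean>
try Right: <B|dirty|clean>
try  Suck: <A|clean|clean>  ← match

Suck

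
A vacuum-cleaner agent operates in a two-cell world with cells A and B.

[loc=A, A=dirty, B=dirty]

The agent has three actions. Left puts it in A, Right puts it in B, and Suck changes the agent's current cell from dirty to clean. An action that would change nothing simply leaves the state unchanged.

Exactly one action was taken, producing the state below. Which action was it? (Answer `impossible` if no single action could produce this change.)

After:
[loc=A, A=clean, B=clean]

try  Left: <A|dirty|dirty>
try Right: <B|dirty|dirty>
try  Suck: <A|clean|dirty>
no single action produces the after-state

impossible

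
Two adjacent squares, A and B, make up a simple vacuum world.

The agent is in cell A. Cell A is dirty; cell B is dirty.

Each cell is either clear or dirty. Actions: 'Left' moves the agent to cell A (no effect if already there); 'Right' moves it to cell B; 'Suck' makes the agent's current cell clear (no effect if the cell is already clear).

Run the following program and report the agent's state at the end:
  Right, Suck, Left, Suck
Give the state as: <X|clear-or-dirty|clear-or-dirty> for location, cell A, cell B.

1) do Right; now <B|dirty|dirty>
2) do Suck; now <B|dirty|clear>
3) do Left; now <A|dirty|clear>
4) do Suck; now <A|clear|clear>

<A|clear|clear>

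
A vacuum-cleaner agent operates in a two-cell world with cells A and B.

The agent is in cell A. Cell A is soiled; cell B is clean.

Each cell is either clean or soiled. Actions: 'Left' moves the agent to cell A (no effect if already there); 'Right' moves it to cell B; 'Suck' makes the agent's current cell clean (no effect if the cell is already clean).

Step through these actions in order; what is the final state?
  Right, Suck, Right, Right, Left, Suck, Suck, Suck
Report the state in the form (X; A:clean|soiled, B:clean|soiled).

1) do Right; now (B; A:soiled, B:clean)
2) do Suck; now (B; A:soiled, B:clean)
3) do Right; now (B; A:soiled, B:clean)
4) do Right; now (B; A:soiled, B:clean)
5) do Left; now (A; A:soiled, B:clean)
6) do Suck; now (A; A:clean, B:clean)
7) do Suck; now (A; A:clean, B:clean)
8) do Suck; now (A; A:clean, B:clean)

(A; A:clean, B:clean)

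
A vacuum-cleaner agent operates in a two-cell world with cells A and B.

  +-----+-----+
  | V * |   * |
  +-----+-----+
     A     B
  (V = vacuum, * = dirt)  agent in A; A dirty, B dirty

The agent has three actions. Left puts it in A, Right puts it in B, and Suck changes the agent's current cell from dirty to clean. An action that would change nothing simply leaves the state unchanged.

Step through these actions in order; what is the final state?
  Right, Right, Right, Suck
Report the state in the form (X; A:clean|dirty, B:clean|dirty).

(B; A:dirty, B:clean)

1. Right → (B; A:dirty, B:dirty)
2. Right → (B; A:dirty, B:dirty)
3. Right → (B; A:dirty, B:dirty)
4. Suck → (B; A:dirty, B:clean)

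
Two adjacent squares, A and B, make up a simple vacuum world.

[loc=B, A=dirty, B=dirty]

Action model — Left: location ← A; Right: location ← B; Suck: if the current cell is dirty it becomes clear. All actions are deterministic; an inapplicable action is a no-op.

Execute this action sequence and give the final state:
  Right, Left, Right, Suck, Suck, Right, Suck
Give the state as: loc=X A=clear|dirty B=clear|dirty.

Right (#1): loc=B A=dirty B=dirty
Left (#2): loc=A A=dirty B=dirty
Right (#3): loc=B A=dirty B=dirty
Suck (#4): loc=B A=dirty B=clear
Suck (#5): loc=B A=dirty B=clear
Right (#6): loc=B A=dirty B=clear
Suck (#7): loc=B A=dirty B=clear

loc=B A=dirty B=clear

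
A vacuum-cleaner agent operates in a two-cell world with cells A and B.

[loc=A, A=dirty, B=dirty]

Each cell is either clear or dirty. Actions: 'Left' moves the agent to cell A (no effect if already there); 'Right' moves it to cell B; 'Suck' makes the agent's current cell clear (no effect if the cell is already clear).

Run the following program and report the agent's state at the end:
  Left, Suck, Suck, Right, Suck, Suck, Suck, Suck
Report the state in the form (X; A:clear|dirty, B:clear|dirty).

(B; A:clear, B:clear)

step 1/8 (Left): (A; A:dirty, B:dirty)
step 2/8 (Suck): (A; A:clear, B:dirty)
step 3/8 (Suck): (A; A:clear, B:dirty)
step 4/8 (Right): (B; A:clear, B:dirty)
step 5/8 (Suck): (B; A:clear, B:clear)
step 6/8 (Suck): (B; A:clear, B:clear)
step 7/8 (Suck): (B; A:clear, B:clear)
step 8/8 (Suck): (B; A:clear, B:clear)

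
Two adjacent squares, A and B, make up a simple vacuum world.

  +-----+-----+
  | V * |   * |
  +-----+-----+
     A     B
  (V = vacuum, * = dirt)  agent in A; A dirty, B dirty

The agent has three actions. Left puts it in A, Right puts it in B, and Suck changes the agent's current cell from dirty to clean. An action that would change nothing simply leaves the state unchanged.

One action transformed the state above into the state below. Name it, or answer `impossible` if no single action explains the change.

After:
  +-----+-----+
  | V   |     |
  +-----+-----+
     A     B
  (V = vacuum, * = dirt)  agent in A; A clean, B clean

impossible

try  Left: <A|dirty|dirty>
try Right: <B|dirty|dirty>
try  Suck: <A|clean|dirty>
no single action produces the after-state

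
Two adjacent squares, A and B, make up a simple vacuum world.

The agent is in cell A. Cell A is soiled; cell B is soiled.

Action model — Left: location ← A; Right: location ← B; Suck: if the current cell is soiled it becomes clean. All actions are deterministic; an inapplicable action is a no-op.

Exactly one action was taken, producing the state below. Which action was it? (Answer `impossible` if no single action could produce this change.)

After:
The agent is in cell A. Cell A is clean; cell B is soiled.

Suck

try  Left: loc=A A=soiled B=soiled
try Right: loc=B A=soiled B=soiled
try  Suck: loc=A A=clean B=soiled  ← match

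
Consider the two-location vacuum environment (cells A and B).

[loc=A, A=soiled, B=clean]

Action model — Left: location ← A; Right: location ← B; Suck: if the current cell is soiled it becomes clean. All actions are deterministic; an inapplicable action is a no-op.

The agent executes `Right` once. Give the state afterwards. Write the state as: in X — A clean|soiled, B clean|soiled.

in B — A soiled, B clean

start: in A — A soiled, B clean
step 1/1 (Right): in B — A soiled, B clean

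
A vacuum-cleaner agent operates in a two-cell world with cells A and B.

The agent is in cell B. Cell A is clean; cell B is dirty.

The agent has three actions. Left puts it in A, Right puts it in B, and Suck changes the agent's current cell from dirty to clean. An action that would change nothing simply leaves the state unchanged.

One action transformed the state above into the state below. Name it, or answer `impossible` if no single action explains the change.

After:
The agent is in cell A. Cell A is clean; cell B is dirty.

Left

try  Left: loc=A A=clean B=dirty  ← match
try Right: loc=B A=clean B=dirty
try  Suck: loc=B A=clean B=clean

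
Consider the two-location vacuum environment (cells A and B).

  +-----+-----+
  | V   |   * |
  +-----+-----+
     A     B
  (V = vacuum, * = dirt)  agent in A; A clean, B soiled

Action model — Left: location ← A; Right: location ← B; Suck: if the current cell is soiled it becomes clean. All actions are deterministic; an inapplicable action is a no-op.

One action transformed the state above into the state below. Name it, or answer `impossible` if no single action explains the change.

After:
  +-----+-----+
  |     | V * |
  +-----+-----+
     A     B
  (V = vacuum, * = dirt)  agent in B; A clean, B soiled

try  Left: in A — A clean, B soiled
try Right: in B — A clean, B soiled  ← match
try  Suck: in A — A clean, B soiled

Right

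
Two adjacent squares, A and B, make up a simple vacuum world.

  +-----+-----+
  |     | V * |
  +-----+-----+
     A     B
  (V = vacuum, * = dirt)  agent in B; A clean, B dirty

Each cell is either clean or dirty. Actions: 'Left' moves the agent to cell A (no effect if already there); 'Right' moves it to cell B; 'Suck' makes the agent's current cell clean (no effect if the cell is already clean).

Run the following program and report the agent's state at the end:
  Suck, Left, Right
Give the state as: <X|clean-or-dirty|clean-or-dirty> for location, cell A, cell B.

1. Suck → <B|clean|clean>
2. Left → <A|clean|clean>
3. Right → <B|clean|clean>

<B|clean|clean>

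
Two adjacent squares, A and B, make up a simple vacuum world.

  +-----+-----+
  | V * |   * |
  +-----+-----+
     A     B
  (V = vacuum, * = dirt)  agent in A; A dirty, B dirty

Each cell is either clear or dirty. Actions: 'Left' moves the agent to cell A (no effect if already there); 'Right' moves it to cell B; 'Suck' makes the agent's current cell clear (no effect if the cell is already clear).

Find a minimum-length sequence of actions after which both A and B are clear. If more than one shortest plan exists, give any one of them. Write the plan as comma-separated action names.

t=1 Suck ⇒ <A|clear|dirty>
t=2 Right ⇒ <B|clear|dirty>
t=3 Suck ⇒ <B|clear|clear>
min 3: Suck A + move + Suck B

Suck, Right, Suck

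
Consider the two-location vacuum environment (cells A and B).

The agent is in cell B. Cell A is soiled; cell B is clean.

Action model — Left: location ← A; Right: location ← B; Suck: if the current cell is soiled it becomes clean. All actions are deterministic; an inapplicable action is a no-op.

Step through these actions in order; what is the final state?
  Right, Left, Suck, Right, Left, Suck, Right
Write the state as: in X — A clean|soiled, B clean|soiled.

in B — A clean, B clean

1) do Right; now in B — A soiled, B clean
2) do Left; now in A — A soiled, B clean
3) do Suck; now in A — A clean, B clean
4) do Right; now in B — A clean, B clean
5) do Left; now in A — A clean, B clean
6) do Suck; now in A — A clean, B clean
7) do Right; now in B — A clean, B clean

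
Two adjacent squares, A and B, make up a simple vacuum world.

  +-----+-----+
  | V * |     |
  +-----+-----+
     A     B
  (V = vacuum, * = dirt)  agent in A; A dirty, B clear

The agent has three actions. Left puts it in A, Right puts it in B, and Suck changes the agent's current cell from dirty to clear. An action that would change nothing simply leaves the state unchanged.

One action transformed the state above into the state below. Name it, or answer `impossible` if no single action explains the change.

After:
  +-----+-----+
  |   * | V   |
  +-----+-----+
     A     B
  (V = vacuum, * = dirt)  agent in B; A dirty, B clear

Right

try  Left: loc=A A=dirty B=clear
try Right: loc=B A=dirty B=clear  ← match
try  Suck: loc=A A=clear B=clear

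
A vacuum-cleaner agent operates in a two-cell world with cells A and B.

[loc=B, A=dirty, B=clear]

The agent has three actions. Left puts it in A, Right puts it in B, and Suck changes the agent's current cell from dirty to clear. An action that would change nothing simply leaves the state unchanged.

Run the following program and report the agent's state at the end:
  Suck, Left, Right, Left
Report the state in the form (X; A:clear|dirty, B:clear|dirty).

(A; A:dirty, B:clear)

1) do Suck; now (B; A:dirty, B:clear)
2) do Left; now (A; A:dirty, B:clear)
3) do Right; now (B; A:dirty, B:clear)
4) do Left; now (A; A:dirty, B:clear)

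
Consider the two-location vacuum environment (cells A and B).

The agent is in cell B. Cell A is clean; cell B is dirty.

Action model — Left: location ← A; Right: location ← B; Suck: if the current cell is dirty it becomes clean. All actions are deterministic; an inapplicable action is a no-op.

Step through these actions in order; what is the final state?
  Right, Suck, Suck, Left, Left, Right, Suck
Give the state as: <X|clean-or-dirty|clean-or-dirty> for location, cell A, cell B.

1. Right → <B|clean|dirty>
2. Suck → <B|clean|clean>
3. Suck → <B|clean|clean>
4. Left → <A|clean|clean>
5. Left → <A|clean|clean>
6. Right → <B|clean|clean>
7. Suck → <B|clean|clean>

<B|clean|clean>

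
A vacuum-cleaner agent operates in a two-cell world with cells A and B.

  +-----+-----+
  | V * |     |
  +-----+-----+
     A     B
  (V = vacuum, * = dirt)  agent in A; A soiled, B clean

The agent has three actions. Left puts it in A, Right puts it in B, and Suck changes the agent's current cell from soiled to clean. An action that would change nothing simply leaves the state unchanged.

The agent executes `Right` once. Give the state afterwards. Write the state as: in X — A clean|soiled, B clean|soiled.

start: in A — A soiled, B clean
1. Right → in B — A soiled, B clean

in B — A soiled, B clean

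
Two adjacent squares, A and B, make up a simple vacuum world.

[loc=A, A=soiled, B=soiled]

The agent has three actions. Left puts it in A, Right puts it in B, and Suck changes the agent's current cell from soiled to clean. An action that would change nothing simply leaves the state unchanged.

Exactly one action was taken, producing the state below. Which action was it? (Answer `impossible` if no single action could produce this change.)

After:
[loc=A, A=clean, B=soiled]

try  Left: in A — A soiled, B soiled
try Right: in B — A soiled, B soiled
try  Suck: in A — A clean, B soiled  ← match

Suck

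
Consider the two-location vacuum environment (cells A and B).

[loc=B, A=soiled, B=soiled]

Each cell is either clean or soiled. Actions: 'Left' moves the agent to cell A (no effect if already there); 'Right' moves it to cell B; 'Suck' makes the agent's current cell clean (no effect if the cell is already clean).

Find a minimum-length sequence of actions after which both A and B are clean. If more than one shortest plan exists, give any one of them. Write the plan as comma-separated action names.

[1] after Suck: (B; A:soiled, B:clean)
[2] after Left: (A; A:soiled, B:clean)
[3] after Suck: (A; A:clean, B:clean)
min 3: Suck B + move + Suck A

Suck, Left, Suck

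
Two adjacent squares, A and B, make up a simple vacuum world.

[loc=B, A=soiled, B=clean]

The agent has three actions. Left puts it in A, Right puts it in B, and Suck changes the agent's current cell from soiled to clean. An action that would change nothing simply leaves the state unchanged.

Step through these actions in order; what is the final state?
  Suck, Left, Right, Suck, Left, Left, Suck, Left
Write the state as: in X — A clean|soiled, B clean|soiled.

in A — A clean, B clean

t=1 Suck ⇒ in B — A soiled, B clean
t=2 Left ⇒ in A — A soiled, B clean
t=3 Right ⇒ in B — A soiled, B clean
t=4 Suck ⇒ in B — A soiled, B clean
t=5 Left ⇒ in A — A soiled, B clean
t=6 Left ⇒ in A — A soiled, B clean
t=7 Suck ⇒ in A — A clean, B clean
t=8 Left ⇒ in A — A clean, B clean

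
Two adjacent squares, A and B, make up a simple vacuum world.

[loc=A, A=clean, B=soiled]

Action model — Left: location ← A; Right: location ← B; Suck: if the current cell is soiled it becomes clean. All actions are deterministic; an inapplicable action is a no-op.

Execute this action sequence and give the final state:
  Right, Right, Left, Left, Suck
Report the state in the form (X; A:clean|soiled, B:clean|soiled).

(A; A:clean, B:soiled)

1. Right → (B; A:clean, B:soiled)
2. Right → (B; A:clean, B:soiled)
3. Left → (A; A:clean, B:soiled)
4. Left → (A; A:clean, B:soiled)
5. Suck → (A; A:clean, B:soiled)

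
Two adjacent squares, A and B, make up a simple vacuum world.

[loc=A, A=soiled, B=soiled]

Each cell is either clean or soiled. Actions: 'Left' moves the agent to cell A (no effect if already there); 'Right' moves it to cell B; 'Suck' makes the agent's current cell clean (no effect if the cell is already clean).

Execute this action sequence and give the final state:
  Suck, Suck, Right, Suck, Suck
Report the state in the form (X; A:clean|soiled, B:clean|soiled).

(B; A:clean, B:clean)

Suck (#1): (A; A:clean, B:soiled)
Suck (#2): (A; A:clean, B:soiled)
Right (#3): (B; A:clean, B:soiled)
Suck (#4): (B; A:clean, B:clean)
Suck (#5): (B; A:clean, B:clean)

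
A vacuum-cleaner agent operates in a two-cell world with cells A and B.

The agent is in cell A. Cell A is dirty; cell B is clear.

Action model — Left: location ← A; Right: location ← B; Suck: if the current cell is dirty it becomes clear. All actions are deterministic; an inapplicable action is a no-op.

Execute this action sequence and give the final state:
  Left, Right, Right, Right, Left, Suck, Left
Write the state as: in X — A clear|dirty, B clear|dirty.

step 1/7 (Left): in A — A dirty, B clear
step 2/7 (Right): in B — A dirty, B clear
step 3/7 (Right): in B — A dirty, B clear
step 4/7 (Right): in B — A dirty, B clear
step 5/7 (Left): in A — A dirty, B clear
step 6/7 (Suck): in A — A clear, B clear
step 7/7 (Left): in A — A clear, B clear

in A — A clear, B clear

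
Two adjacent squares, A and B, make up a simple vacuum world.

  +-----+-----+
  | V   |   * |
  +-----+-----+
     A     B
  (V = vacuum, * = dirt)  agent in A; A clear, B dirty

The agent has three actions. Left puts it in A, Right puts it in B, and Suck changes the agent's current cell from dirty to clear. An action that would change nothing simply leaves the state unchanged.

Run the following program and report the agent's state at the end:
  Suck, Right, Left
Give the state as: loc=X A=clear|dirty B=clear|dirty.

loc=A A=clear B=dirty

1) do Suck; now loc=A A=clear B=dirty
2) do Right; now loc=B A=clear B=dirty
3) do Left; now loc=A A=clear B=dirty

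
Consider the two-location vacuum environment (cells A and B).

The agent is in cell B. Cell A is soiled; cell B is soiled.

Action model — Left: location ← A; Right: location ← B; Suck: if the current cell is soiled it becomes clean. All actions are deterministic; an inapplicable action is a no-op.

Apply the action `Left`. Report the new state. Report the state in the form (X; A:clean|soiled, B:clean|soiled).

(A; A:soiled, B:soiled)

start: (B; A:soiled, B:soiled)
1) do Left; now (A; A:soiled, B:soiled)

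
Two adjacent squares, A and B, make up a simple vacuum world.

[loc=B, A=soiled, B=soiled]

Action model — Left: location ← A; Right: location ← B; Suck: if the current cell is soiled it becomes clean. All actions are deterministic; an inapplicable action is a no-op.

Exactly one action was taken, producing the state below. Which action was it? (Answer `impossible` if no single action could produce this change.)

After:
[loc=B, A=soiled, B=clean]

Suck

try  Left: in A — A soiled, B soiled
try Right: in B — A soiled, B soiled
try  Suck: in B — A soiled, B clean  ← match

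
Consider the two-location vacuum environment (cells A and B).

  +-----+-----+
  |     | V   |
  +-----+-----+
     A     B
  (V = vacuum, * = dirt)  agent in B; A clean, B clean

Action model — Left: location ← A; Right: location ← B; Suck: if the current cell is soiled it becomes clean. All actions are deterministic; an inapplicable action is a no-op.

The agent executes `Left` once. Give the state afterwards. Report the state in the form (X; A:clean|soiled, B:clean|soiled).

(A; A:clean, B:clean)

start: (B; A:clean, B:clean)
Left (#1): (A; A:clean, B:clean)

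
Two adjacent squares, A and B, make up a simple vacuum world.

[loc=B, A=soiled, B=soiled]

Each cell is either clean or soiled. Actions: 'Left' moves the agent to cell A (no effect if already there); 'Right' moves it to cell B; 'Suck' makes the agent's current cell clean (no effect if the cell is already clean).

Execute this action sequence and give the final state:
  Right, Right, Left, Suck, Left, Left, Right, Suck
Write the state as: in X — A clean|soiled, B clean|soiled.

t=1 Right ⇒ in B — A soiled, B soiled
t=2 Right ⇒ in B — A soiled, B soiled
t=3 Left ⇒ in A — A soiled, B soiled
t=4 Suck ⇒ in A — A clean, B soiled
t=5 Left ⇒ in A — A clean, B soiled
t=6 Left ⇒ in A — A clean, B soiled
t=7 Right ⇒ in B — A clean, B soiled
t=8 Suck ⇒ in B — A clean, B clean

in B — A clean, B clean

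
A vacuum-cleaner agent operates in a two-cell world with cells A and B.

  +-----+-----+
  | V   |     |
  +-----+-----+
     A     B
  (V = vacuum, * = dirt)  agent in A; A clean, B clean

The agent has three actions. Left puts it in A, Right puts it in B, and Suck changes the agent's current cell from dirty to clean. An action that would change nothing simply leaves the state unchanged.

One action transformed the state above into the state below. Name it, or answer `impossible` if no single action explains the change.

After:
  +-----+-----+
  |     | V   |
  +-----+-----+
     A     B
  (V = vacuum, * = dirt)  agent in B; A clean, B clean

Right

try  Left: loc=A A=clean B=clean
try Right: loc=B A=clean B=clean  ← match
try  Suck: loc=A A=clean B=clean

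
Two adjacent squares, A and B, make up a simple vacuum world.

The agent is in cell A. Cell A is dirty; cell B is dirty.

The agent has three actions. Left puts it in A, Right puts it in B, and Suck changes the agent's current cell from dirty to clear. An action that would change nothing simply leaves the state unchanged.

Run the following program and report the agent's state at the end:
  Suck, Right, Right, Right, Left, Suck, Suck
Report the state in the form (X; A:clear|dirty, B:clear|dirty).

t=1 Suck ⇒ (A; A:clear, B:dirty)
t=2 Right ⇒ (B; A:clear, B:dirty)
t=3 Right ⇒ (B; A:clear, B:dirty)
t=4 Right ⇒ (B; A:clear, B:dirty)
t=5 Left ⇒ (A; A:clear, B:dirty)
t=6 Suck ⇒ (A; A:clear, B:dirty)
t=7 Suck ⇒ (A; A:clear, B:dirty)

(A; A:clear, B:dirty)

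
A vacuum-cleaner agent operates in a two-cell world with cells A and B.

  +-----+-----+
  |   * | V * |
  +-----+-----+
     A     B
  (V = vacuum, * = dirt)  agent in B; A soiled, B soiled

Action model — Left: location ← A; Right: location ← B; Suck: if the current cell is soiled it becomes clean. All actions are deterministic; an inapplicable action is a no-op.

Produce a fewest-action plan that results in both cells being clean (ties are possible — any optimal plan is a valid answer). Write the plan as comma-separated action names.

[1] after Suck: <B|soiled|clean>
[2] after Left: <A|soiled|clean>
[3] after Suck: <A|clean|clean>
min 3: Suck B + move + Suck A

Suck, Left, Suck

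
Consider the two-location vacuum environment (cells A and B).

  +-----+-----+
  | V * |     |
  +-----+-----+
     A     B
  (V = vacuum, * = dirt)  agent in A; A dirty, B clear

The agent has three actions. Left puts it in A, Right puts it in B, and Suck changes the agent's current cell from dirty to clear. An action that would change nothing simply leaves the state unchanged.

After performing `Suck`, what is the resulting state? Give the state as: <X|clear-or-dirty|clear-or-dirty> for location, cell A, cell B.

<A|clear|clear>

start: <A|dirty|clear>
[1] after Suck: <A|clear|clear>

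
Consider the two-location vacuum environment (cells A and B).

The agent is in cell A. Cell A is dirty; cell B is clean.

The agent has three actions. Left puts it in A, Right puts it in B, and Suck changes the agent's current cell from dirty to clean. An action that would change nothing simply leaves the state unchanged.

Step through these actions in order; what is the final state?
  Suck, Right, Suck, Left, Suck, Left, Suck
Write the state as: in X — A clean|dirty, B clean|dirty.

in A — A clean, B clean

Suck (#1): in A — A clean, B clean
Right (#2): in B — A clean, B clean
Suck (#3): in B — A clean, B clean
Left (#4): in A — A clean, B clean
Suck (#5): in A — A clean, B clean
Left (#6): in A — A clean, B clean
Suck (#7): in A — A clean, B clean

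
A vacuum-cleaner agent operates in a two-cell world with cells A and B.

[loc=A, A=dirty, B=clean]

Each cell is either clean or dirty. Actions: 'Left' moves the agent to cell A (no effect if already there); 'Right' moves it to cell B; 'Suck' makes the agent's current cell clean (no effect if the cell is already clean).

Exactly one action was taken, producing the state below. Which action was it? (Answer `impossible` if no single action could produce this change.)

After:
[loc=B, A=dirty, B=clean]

try  Left: in A — A dirty, B clean
try Right: in B — A dirty, B clean  ← match
try  Suck: in A — A clean, B clean

Right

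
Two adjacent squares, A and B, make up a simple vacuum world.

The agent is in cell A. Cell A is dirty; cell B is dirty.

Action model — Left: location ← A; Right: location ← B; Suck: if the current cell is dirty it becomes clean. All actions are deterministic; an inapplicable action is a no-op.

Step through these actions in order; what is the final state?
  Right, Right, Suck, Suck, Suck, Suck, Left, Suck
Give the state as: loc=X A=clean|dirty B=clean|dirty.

1) do Right; now loc=B A=dirty B=dirty
2) do Right; now loc=B A=dirty B=dirty
3) do Suck; now loc=B A=dirty B=clean
4) do Suck; now loc=B A=dirty B=clean
5) do Suck; now loc=B A=dirty B=clean
6) do Suck; now loc=B A=dirty B=clean
7) do Left; now loc=A A=dirty B=clean
8) do Suck; now loc=A A=clean B=clean

loc=A A=clean B=clean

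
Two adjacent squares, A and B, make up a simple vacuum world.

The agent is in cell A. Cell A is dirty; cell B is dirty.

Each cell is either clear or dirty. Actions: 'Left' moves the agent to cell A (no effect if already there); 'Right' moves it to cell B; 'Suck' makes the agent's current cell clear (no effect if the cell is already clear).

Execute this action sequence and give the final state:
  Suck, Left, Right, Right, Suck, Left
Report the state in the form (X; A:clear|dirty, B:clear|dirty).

(A; A:clear, B:clear)

[1] after Suck: (A; A:clear, B:dirty)
[2] after Left: (A; A:clear, B:dirty)
[3] after Right: (B; A:clear, B:dirty)
[4] after Right: (B; A:clear, B:dirty)
[5] after Suck: (B; A:clear, B:clear)
[6] after Left: (A; A:clear, B:clear)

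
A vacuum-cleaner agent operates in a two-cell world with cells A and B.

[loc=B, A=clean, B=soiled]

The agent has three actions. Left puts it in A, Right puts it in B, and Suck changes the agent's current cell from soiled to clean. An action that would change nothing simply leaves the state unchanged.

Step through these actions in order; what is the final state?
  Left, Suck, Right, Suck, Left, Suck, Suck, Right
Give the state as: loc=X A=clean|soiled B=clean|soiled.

Left (#1): loc=A A=clean B=soiled
Suck (#2): loc=A A=clean B=soiled
Right (#3): loc=B A=clean B=soiled
Suck (#4): loc=B A=clean B=clean
Left (#5): loc=A A=clean B=clean
Suck (#6): loc=A A=clean B=clean
Suck (#7): loc=A A=clean B=clean
Right (#8): loc=B A=clean B=clean

loc=B A=clean B=clean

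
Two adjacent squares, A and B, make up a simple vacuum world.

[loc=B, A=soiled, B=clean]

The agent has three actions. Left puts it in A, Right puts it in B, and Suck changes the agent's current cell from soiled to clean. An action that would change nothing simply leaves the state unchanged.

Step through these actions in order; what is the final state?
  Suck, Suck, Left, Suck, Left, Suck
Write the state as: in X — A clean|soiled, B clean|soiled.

1. Suck → in B — A soiled, B clean
2. Suck → in B — A soiled, B clean
3. Left → in A — A soiled, B clean
4. Suck → in A — A clean, B clean
5. Left → in A — A clean, B clean
6. Suck → in A — A clean, B clean

in A — A clean, B clean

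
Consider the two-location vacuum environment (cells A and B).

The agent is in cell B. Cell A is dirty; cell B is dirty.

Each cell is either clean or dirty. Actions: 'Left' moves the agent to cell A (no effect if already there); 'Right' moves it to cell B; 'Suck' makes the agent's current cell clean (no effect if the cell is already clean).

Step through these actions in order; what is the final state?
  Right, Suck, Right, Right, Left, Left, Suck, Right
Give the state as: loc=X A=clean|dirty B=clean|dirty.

loc=B A=clean B=clean

[1] after Right: loc=B A=dirty B=dirty
[2] after Suck: loc=B A=dirty B=clean
[3] after Right: loc=B A=dirty B=clean
[4] after Right: loc=B A=dirty B=clean
[5] after Left: loc=A A=dirty B=clean
[6] after Left: loc=A A=dirty B=clean
[7] after Suck: loc=A A=clean B=clean
[8] after Right: loc=B A=clean B=clean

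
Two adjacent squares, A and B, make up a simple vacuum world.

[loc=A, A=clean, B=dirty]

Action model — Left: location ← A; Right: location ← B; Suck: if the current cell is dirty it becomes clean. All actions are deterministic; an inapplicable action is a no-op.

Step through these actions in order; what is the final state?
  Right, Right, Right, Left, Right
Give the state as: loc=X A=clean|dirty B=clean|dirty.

loc=B A=clean B=dirty

1. Right → loc=B A=clean B=dirty
2. Right → loc=B A=clean B=dirty
3. Right → loc=B A=clean B=dirty
4. Left → loc=A A=clean B=dirty
5. Right → loc=B A=clean B=dirty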